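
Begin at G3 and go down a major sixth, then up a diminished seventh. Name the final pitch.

G3 down a major sixth → Bb2 (9 semitones).
A diminished seventh up from Bb2 is Abb3.

Abb3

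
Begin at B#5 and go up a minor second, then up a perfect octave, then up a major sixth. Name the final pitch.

A#7

A minor second up from B#5 is C#6.
Up a perfect octave from C#6: C#7 (12 semitones up).
C#7 up a major sixth → A#7 (9 semitones).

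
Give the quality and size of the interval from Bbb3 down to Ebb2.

Descending from Bbb3 to Ebb2 is the same interval as ascending Ebb2 to Bbb3.
E to B spans five letter names (E-F-G-A-B), plus an octave — that makes it a twelfth of some quality.
Ebb2 to Bbb3 is 19 semitones, matching the perfect twelfth exactly, so the quality is perfect.
(Equivalently, a compound perfect fifth: a perfect fifth plus an octave.)

perfect twelfth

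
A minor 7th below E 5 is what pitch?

F-sharp 4

The seventh takes the letter from E down to F.
Moving 10 semitones down from E5 (the size of a minor seventh) reaches F#4.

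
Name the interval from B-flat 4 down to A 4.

minor 2nd

Descending from Bb4 to A4 is the same interval as ascending A4 to Bb4.
A to B spans two letter names (A-B), so the interval is some kind of second.
At 1 semitone, A4→Bb4 falls one short of a major second: minor.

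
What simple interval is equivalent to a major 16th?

major 2nd

Take out 2 octaves (14 from the number): 16 − 14 = 2.
Quality carries through unchanged, so the simple form is a major second.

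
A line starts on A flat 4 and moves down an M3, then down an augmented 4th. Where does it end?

Ab4 down a major third → Fb4 (4 semitones).
An augmented fourth down from Fb4 is Cbb4.

C double-flat 4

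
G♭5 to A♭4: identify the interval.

minor seventh

Descending from Gb5 to Ab4 is the same interval as ascending Ab4 to Gb5.
A to G spans seven letter names (A-B-C-D-E-F-G): a seventh.
Ab4 to Gb5 is 10 semitones, a half step short of the major seventh (11), so this is minor.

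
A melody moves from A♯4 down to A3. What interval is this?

Descending from A#4 to A3 is the same interval as ascending A3 to A#4.
A to A is the same letter name, plus an octave: an octave.
A3 to A#4 spans 13 semitones — one semitone wider than the perfect octave (12) — giving an augmented octave.

A8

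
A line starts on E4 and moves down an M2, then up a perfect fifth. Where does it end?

A major second down from E4 is D4.
A perfect fifth up from D4 is A4.

A4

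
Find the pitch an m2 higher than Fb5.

Gbb5

Two letter names up from F: G.
Moving 1 semitone up from Fb5 (the size of a minor second) reaches Gbb5.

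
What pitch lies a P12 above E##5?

Five letters up from E (plus an octave) reaches B.
A perfect twelfth is 19 semitones; 19 semitones up from E##5 gives B##6.

B##6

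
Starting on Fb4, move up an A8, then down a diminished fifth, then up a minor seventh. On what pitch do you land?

A5

Up an augmented octave from Fb4: F5 (13 semitones up).
A diminished fifth down from F5 is B4.
Up a minor seventh from B4: A5 (10 semitones up).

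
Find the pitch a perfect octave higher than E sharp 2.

For an octave the letter name doesn't change: still E, an octave up.
A perfect octave is 12 semitones; 12 semitones up from E#2 gives E#3.

E sharp 3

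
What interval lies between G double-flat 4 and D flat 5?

G to D spans five letter names (G-A-B-C-D), so the interval is some kind of fifth.
The perfect fifth is 7 semitones; here we have 8, one semitone wider: augmented.

augmented fifth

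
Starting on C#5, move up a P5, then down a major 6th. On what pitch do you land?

Up a perfect fifth from C#5: G#5 (7 semitones up).
A major sixth down from G#5 is B4.

B4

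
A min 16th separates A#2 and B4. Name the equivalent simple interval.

m2

Subtracting seven from the interval number removes an octave: 16 − 14 = 2.
Quality carries through unchanged, so the simple form is a minor second.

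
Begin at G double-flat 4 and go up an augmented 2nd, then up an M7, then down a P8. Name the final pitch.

G 4

Up an augmented second from Gbb4: Ab4 (3 semitones up).
Ab4 up a major seventh → G5 (11 semitones).
G5 down a perfect octave → G4 (12 semitones).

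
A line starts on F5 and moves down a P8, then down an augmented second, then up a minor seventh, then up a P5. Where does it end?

Abb5

Down a perfect octave from F5: F4 (12 semitones down).
Down an augmented second from F4: Ebb4 (3 semitones down).
Ebb4 up a minor seventh → Dbb5 (10 semitones).
A perfect fifth up from Dbb5 is Abb5.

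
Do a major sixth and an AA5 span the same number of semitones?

Yes

A major sixth spans 9 semitones, and a doubly augmented fifth also spans 9 semitones — they're enharmonic.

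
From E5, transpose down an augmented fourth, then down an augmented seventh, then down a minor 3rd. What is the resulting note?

Abb3

An augmented fourth down from E5 is Bb4.
Down an augmented seventh from Bb4: Cbb4 (12 semitones down).
A minor third down from Cbb4 is Abb3.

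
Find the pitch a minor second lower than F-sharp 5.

E-sharp 5

Counting two letter names down from F lands on E.
A minor second is 1 semitone; 1 semitone down from F#5 gives E#5.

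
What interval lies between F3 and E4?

F to E spans seven letter names (F-G-A-B-C-D-E), so the interval is some kind of seventh.
The major seventh spans 11 semitones, and F3 to E4 is exactly 11 semitones — so this is a major seventh.

major seventh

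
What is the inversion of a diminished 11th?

First reduce the compound diminished eleventh to its simple form, a diminished fourth.
The rule of nine gives the new number: 9 − 4 = 5, so a fourth becomes a fifth.
Quality inverts too: diminished becomes augmented. That makes the inversion an augmented fifth.

A5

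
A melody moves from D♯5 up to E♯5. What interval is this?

major second

D to E spans two letter names (D-E) — that makes it a second of some quality.
Counting semitones, D#5→E#5 is 2, which is the major second.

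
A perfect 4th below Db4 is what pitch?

Ab3

Counting four letter names down from D lands on A.
A perfect fourth is 5 semitones; 5 semitones down from Db4 gives Ab3.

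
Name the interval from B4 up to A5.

B to A spans seven letter names (B-C-D-E-F-G-A) — that makes it a seventh of some quality.
At 10 semitones, B4→A5 falls one short of a major seventh: minor.

minor 7th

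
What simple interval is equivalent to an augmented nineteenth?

Subtracting seven from the interval number removes an octave: 19 − 14 = 5.
That makes an augmented nineteenth a compound augmented fifth — 2 octaves plus an augmented fifth.

augmented 5th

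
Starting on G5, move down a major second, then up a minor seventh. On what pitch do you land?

Eb6

Down a major second from G5: F5 (2 semitones down).
Up a minor seventh from F5: Eb6 (10 semitones up).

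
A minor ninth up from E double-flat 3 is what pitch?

F double-flat 4

Two letters up from E (plus an octave) reaches F.
Moving 13 semitones up from Ebb3 (the size of a minor ninth) reaches Fbb4.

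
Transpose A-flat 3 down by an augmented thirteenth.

The thirteenth's letter: A down six letter names plus an octave → C.
Moving 22 semitones down from Ab3 (the size of an augmented thirteenth) reaches Cbb2.

C-double-flat 2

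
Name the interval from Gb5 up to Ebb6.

minor 6th

G to E spans six letter names (G-A-B-C-D-E) — that makes it a sixth of some quality.
At 8 semitones, Gb5→Ebb6 falls one short of a major sixth: minor.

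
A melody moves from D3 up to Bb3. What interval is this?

minor 6th

D to B spans six letter names (D-E-F-G-A-B): a sixth.
At 8 semitones, D3→Bb3 falls one short of a major sixth: minor.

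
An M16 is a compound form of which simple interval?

Subtracting seven from the interval number removes an octave: 16 − 14 = 2.
So a major sixteenth is 2 octaves plus a major second. The quality is unchanged.

M2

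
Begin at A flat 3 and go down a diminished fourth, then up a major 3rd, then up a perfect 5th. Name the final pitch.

Ab3 down a diminished fourth → E3 (4 semitones).
E3 up a major third → G#3 (4 semitones).
Up a perfect fifth from G#3: D#4 (7 semitones up).

D sharp 4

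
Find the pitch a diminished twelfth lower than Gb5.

C4

The twelfth's letter: G down five letter names plus an octave → C.
A diminished twelfth spans 18 semitones, so from Gb5 the target pitch is C4.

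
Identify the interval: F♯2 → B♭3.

diminished 11th

F to B spans four letter names (F-G-A-B), plus an octave — that makes it an eleventh of some quality.
The perfect eleventh is 17 semitones; here we have 16, one semitone narrower: diminished.
(Equivalently, a compound diminished fourth: a diminished fourth plus an octave.)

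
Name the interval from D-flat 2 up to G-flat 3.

D to G spans four letter names (D-E-F-G), plus an octave — that makes it an eleventh of some quality.
Db2 to Gb3 is 17 semitones, matching the perfect eleventh exactly, so the quality is perfect.
(Equivalently, a compound perfect fourth: a perfect fourth plus an octave.)

P11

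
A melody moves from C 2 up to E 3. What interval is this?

M10

C to E spans three letter names (C-D-E), plus an octave: a tenth.
C2 to E3 is 16 semitones, matching the major tenth exactly, so the quality is major.
(Equivalently, a compound major third: a major third plus an octave.)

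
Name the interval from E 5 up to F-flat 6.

diminished 9th

E to F spans two letter names (E-F), plus an octave, so the interval is some kind of ninth.
The major ninth is 14 semitones; here we have 12, two semitones narrower: diminished.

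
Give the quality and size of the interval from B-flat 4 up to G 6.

major 13th

B to G spans six letter names (B-C-D-E-F-G), plus an octave, so the interval is some kind of thirteenth.
The major thirteenth spans 21 semitones, and Bb4 to G6 is exactly 21 semitones — so this is a major thirteenth.
(Equivalently, a compound major sixth: a major sixth plus an octave.)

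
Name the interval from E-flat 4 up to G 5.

major tenth

E to G spans three letter names (E-F-G), plus an octave: a tenth.
Counting semitones, Eb4→G5 is 16, which is the major tenth.
(Equivalently, a compound major third: a major third plus an octave.)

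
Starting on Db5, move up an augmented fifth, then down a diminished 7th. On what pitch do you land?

B#4

Db5 up an augmented fifth → A5 (8 semitones).
A5 down a diminished seventh → B#4 (9 semitones).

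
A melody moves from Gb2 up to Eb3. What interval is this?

major sixth

G to E spans six letter names (G-A-B-C-D-E), so the interval is some kind of sixth.
Counting semitones, Gb2→Eb3 is 9, which is the major sixth.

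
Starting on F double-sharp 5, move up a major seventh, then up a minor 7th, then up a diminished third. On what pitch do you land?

F sharp 7

F##5 up a major seventh → E##6 (11 semitones).
Up a minor seventh from E##6: D##7 (10 semitones up).
D##7 up a diminished third → F#7 (2 semitones).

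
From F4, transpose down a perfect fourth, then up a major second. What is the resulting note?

D4

Down a perfect fourth from F4: C4 (5 semitones down).
Up a major second from C4: D4 (2 semitones up).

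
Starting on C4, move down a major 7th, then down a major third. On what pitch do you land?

C4 down a major seventh → Db3 (11 semitones).
A major third down from Db3 is Bbb2.

Bbb2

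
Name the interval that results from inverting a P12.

First reduce the compound perfect twelfth to its simple form, a perfect fifth.
The rule of nine gives the new number: 9 − 5 = 4, so a fifth becomes a fourth.
Quality inverts too: perfect stays perfect. That makes the inversion a perfect fourth.

perfect 4th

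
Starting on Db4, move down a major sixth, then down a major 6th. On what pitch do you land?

Abb2

A major sixth down from Db4 is Fb3.
A major sixth down from Fb3 is Abb2.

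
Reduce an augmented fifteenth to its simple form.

Each octave removed subtracts seven from the number: 15 − 7 = 8.
So an augmented fifteenth is an octave plus an augmented octave. The quality is unchanged.

A8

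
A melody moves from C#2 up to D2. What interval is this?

minor second

C to D spans two letter names (C-D): a second.
At 1 semitone, C#2→D2 falls one short of a major second: minor.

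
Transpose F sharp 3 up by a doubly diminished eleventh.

Counting four letter names plus an octave up from F lands on B.
Moving 15 semitones up from F#3 (the size of a doubly diminished eleventh) reaches Bbb4.

B double-flat 4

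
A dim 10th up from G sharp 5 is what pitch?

Counting three letter names plus an octave up from G lands on B.
Moving 14 semitones up from G#5 (the size of a diminished tenth) reaches Bb6.

B flat 6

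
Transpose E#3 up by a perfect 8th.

E#4

The letter stays E (same as the start), shifted an octave up.
A perfect octave spans 12 semitones, so from E#3 the target pitch is E#4.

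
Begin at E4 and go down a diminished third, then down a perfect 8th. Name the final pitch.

C##3

E4 down a diminished third → C##4 (2 semitones).
C##4 down a perfect octave → C##3 (12 semitones).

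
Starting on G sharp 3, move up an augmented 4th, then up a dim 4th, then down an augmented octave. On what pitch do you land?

An augmented fourth up from G#3 is C##4.
A diminished fourth up from C##4 is F#4.
F#4 down an augmented octave → F3 (13 semitones).

F 3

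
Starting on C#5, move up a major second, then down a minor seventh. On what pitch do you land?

C#5 up a major second → D#5 (2 semitones).
Down a minor seventh from D#5: E#4 (10 semitones down).

E#4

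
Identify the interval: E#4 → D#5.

E to D spans seven letter names (E-F-G-A-B-C-D), so the interval is some kind of seventh.
At 10 semitones, E#4→D#5 falls one short of a major seventh: minor.

minor 7th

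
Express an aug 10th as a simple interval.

Subtracting seven from the interval number removes an octave: 10 − 7 = 3.
Quality carries through unchanged, so the simple form is an augmented third.

augmented third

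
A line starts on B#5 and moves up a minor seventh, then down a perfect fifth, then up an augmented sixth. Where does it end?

B#5 up a minor seventh → A#6 (10 semitones).
A#6 down a perfect fifth → D#6 (7 semitones).
An augmented sixth up from D#6 is B##6.

B##6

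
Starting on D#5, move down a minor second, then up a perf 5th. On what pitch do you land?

D#5 down a minor second → C##5 (1 semitone).
C##5 up a perfect fifth → G##5 (7 semitones).

G##5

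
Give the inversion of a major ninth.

First reduce the compound major ninth to its simple form, a major second.
The rule of nine gives the new number: 9 − 2 = 7, so a second becomes a seventh.
Quality inverts too: major becomes minor. That makes the inversion a minor seventh.

minor seventh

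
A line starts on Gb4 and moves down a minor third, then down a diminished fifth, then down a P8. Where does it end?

A2

Down a minor third from Gb4: Eb4 (3 semitones down).
Down a diminished fifth from Eb4: A3 (6 semitones down).
A perfect octave down from A3 is A2.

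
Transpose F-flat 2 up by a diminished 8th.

An octave keeps the letter name F, an octave up from F.
A diminished octave spans 11 semitones, so from Fb2 the target pitch is Fbb3.

F-double-flat 3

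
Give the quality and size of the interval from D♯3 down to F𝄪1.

Descending from D#3 to F##1 is the same interval as ascending F##1 to D#3.
F to D spans six letter names (F-G-A-B-C-D), plus an octave, so the interval is some kind of thirteenth.
A major thirteenth would be 21 semitones, but F##1 to D#3 is 20 — one semitone narrower, making it a minor thirteenth.
(Equivalently, a compound minor sixth: a minor sixth plus an octave.)

minor 13th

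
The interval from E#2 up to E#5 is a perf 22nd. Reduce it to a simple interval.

Subtracting seven from the interval number removes an octave: 22 − 14 = 8.
Quality carries through unchanged, so the simple form is a perfect octave.

perfect octave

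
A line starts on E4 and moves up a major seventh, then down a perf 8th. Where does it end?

D#4

Up a major seventh from E4: D#5 (11 semitones up).
D#5 down a perfect octave → D#4 (12 semitones).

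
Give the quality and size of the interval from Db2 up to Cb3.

D to C spans seven letter names (D-E-F-G-A-B-C): a seventh.
A major seventh would be 11 semitones, but Db2 to Cb3 is 10 — one semitone narrower, making it a minor seventh.

minor 7th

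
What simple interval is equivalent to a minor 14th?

Take out an octave (7 from the number): 14 − 7 = 7.
So a minor fourteenth is an octave plus a minor seventh. The quality is unchanged.

minor seventh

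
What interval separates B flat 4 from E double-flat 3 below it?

Descending from Bb4 to Ebb3 is the same interval as ascending Ebb3 to Bb4.
E to B spans five letter names (E-F-G-A-B), plus an octave, so the interval is some kind of twelfth.
Ebb3 to Bb4 spans 20 semitones — one semitone wider than the perfect twelfth (19) — giving an augmented twelfth.
(Equivalently, a compound augmented fifth: an augmented fifth plus an octave.)

augmented twelfth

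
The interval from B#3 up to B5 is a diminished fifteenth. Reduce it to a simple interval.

Take out an octave (7 from the number): 15 − 7 = 8.
Quality carries through unchanged, so the simple form is a diminished octave.

diminished 8th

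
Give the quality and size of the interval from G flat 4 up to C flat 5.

P4

G to C spans four letter names (G-A-B-C), so the interval is some kind of fourth.
Counting semitones, Gb4→Cb5 is 5, which is the perfect fourth.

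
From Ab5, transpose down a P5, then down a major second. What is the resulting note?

Ab5 down a perfect fifth → Db5 (7 semitones).
Db5 down a major second → Cb5 (2 semitones).

Cb5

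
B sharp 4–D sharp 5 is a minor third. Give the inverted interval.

The rule of nine gives the new number: 9 − 3 = 6, so a third becomes a sixth.
The quality also flips — minor becomes major — giving a major sixth.

M6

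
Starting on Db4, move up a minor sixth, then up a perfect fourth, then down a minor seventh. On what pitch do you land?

Fb4

A minor sixth up from Db4 is Bbb4.
Up a perfect fourth from Bbb4: Ebb5 (5 semitones up).
A minor seventh down from Ebb5 is Fb4.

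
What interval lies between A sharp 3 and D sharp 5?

P11

A to D spans four letter names (A-B-C-D), plus an octave, so the interval is some kind of eleventh.
Counting semitones, A#3→D#5 is 17, which is the perfect eleventh.
(Equivalently, a compound perfect fourth: a perfect fourth plus an octave.)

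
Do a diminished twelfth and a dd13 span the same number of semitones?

Yes

A diminished twelfth spans 18 semitones, and a doubly diminished thirteenth also spans 18 semitones — they're enharmonic.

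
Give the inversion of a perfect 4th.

perfect fifth

The rule of nine gives the new number: 9 − 4 = 5, so a fourth becomes a fifth.
Quality inverts too: perfect stays perfect. That makes the inversion a perfect fifth.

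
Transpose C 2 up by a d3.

Three letter names up from C: E.
Moving 2 semitones up from C2 (the size of a diminished third) reaches Ebb2.

E-double-flat 2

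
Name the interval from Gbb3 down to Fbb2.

Descending from Gbb3 to Fbb2 is the same interval as ascending Fbb2 to Gbb3.
F to G spans two letter names (F-G), plus an octave — that makes it a ninth of some quality.
Fbb2 to Gbb3 is 14 semitones, matching the major ninth exactly, so the quality is major.
(Equivalently, a compound major second: a major second plus an octave.)

M9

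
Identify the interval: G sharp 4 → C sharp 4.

perfect 5th

Descending from G#4 to C#4 is the same interval as ascending C#4 to G#4.
C to G spans five letter names (C-D-E-F-G): a fifth.
The perfect fifth spans 7 semitones, and C#4 to G#4 is exactly 7 semitones — so this is a perfect fifth.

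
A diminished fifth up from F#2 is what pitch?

Five letter names up from F: C.
Moving 6 semitones up from F#2 (the size of a diminished fifth) reaches C3.

C3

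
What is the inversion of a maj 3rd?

minor 6th

Interval numbers invert to sum to nine: 3 + 6 = 9, so a third inverts to a sixth.
And major becomes minor under inversion, so we get a minor sixth.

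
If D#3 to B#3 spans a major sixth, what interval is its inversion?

minor third

Inverted interval numbers add to nine, so a sixth pairs with a third (6 + 3 = 9).
Quality inverts too: major becomes minor. That makes the inversion a minor third.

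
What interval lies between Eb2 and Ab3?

E to A spans four letter names (E-F-G-A), plus an octave: an eleventh.
Eb2 to Ab3 is 17 semitones, matching the perfect eleventh exactly, so the quality is perfect.
(Equivalently, a compound perfect fourth: a perfect fourth plus an octave.)

perfect eleventh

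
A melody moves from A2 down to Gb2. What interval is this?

Descending from A2 to Gb2 is the same interval as ascending Gb2 to A2.
G to A spans two letter names (G-A): a second.
The major second is 2 semitones; here we have 3, one semitone wider: augmented.

A2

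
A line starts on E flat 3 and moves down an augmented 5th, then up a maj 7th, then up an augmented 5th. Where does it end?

D 4

Eb3 down an augmented fifth → Abb2 (8 semitones).
Up a major seventh from Abb2: Gb3 (11 semitones up).
Gb3 up an augmented fifth → D4 (8 semitones).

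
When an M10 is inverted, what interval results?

m6

First reduce the compound major tenth to its simple form, a major third.
Interval numbers invert to sum to nine: 3 + 6 = 9, so a third inverts to a sixth.
The quality also flips — major becomes minor — giving a minor sixth.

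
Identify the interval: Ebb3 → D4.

E to D spans seven letter names (E-F-G-A-B-C-D): a seventh.
Ebb3 to D4 spans 12 semitones — one semitone wider than the major seventh (11) — giving an augmented seventh.

augmented seventh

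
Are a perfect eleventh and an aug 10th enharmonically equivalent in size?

Yes

A perfect eleventh = 17 semitones = an augmented tenth; enharmonically equal.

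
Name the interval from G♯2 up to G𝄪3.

augmented octave

G to G is the same letter name, plus an octave, so the interval is some kind of octave.
The perfect octave is 12 semitones; here we have 13, one semitone wider: augmented.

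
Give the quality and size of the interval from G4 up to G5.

G to G is the same letter name, plus an octave, so the interval is some kind of octave.
G4 to G5 is 12 semitones, matching the perfect octave exactly, so the quality is perfect.

P8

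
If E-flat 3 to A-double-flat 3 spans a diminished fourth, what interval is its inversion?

The rule of nine gives the new number: 9 − 4 = 5, so a fourth becomes a fifth.
The quality also flips — diminished becomes augmented — giving an augmented fifth.

augmented 5th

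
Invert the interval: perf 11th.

P5

First reduce the compound perfect eleventh to its simple form, a perfect fourth.
Interval numbers invert to sum to nine: 4 + 5 = 9, so a fourth inverts to a fifth.
Quality inverts too: perfect stays perfect. That makes the inversion a perfect fifth.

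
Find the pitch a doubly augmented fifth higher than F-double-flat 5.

C 6

Five letter names up from F: C.
A doubly augmented fifth is 9 semitones; 9 semitones up from Fbb5 gives C6.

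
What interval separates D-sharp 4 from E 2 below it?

major fourteenth

Descending from D#4 to E2 is the same interval as ascending E2 to D#4.
E to D spans seven letter names (E-F-G-A-B-C-D), plus an octave — that makes it a fourteenth of some quality.
Counting semitones, E2→D#4 is 23, which is the major fourteenth.
(Equivalently, a compound major seventh: a major seventh plus an octave.)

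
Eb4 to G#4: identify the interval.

E to G spans three letter names (E-F-G) — that makes it a third of some quality.
The major third is 4 semitones; here we have 5, one semitone wider: augmented.

augmented third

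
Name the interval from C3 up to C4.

C to C is the same letter name, plus an octave — that makes it an octave of some quality.
The perfect octave spans 12 semitones, and C3 to C4 is exactly 12 semitones — so this is a perfect octave.

perfect 8th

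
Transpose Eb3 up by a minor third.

Gb3

The third takes the letter from E up to G.
A minor third spans 3 semitones, so from Eb3 the target pitch is Gb3.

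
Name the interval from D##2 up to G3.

D to G spans four letter names (D-E-F-G), plus an octave — that makes it an eleventh of some quality.
The perfect eleventh is 17 semitones; here we have 15, two semitones narrower: doubly diminished.
(Equivalently, a compound doubly diminished fourth: a doubly diminished fourth plus an octave.)

doubly diminished eleventh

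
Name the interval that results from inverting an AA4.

The rule of nine gives the new number: 9 − 4 = 5, so a fourth becomes a fifth.
And doubly augmented becomes doubly diminished under inversion, so we get a doubly diminished fifth.

doubly diminished 5th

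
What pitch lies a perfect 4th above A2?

D3

Counting four letter names up from A lands on D.
Moving 5 semitones up from A2 (the size of a perfect fourth) reaches D3.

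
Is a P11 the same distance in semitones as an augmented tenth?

A perfect eleventh = 17 semitones = an augmented tenth; enharmonically equal.

Yes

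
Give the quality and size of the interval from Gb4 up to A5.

A9

G to A spans two letter names (G-A), plus an octave, so the interval is some kind of ninth.
The major ninth is 14 semitones; here we have 15, one semitone wider: augmented.
(Equivalently, a compound augmented second: an augmented second plus an octave.)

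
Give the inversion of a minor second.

Inverted interval numbers add to nine, so a second pairs with a seventh (2 + 7 = 9).
The quality also flips — minor becomes major — giving a major seventh.

major 7th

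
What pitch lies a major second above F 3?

G 3

Two letter names up from F: G.
Moving 2 semitones up from F3 (the size of a major second) reaches G3.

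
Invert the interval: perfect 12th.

First reduce the compound perfect twelfth to its simple form, a perfect fifth.
Interval numbers invert to sum to nine: 5 + 4 = 9, so a fifth inverts to a fourth.
Quality inverts too: perfect stays perfect. That makes the inversion a perfect fourth.

P4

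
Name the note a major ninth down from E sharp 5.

The ninth's letter: E down two letter names plus an octave → D.
A major ninth spans 14 semitones, so from E#5 the target pitch is D#4.

D sharp 4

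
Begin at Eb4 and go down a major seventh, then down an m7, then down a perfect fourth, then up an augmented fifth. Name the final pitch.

Down a major seventh from Eb4: Fb3 (11 semitones down).
Fb3 down a minor seventh → Gb2 (10 semitones).
Down a perfect fourth from Gb2: Db2 (5 semitones down).
Db2 up an augmented fifth → A2 (8 semitones).

A2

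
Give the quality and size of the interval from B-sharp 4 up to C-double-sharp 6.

B to C spans two letter names (B-C), plus an octave — that makes it a ninth of some quality.
The major ninth spans 14 semitones, and B#4 to C##6 is exactly 14 semitones — so this is a major ninth.
(Equivalently, a compound major second: a major second plus an octave.)

major ninth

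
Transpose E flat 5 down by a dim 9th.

D sharp 4

Counting two letter names plus an octave down from E lands on D.
A diminished ninth is 12 semitones; 12 semitones down from Eb5 gives D#4.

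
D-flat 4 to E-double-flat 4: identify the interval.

minor 2nd

D to E spans two letter names (D-E): a second.
A major second would be 2 semitones, but Db4 to Ebb4 is 1 — one semitone narrower, making it a minor second.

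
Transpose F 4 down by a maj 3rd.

The third takes the letter from F down to D.
A major third spans 4 semitones, so from F4 the target pitch is Db4.

D-flat 4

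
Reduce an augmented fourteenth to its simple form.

Take out an octave (7 from the number): 14 − 7 = 7.
Quality carries through unchanged, so the simple form is an augmented seventh.

augmented 7th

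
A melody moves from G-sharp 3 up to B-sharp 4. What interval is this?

M10

G to B spans three letter names (G-A-B), plus an octave, so the interval is some kind of tenth.
G#3 to B#4 is 16 semitones, matching the major tenth exactly, so the quality is major.
(Equivalently, a compound major third: a major third plus an octave.)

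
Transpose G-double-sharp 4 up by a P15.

G-double-sharp 6

For a fifteenth the letter name doesn't change: still G, two octaves up.
Moving 24 semitones up from G##4 (the size of a perfect fifteenth) reaches G##6.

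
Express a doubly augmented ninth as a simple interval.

Subtracting seven from the interval number removes an octave: 9 − 7 = 2.
That makes a doubly augmented ninth a compound doubly augmented second — an octave plus a doubly augmented second.

doubly augmented 2nd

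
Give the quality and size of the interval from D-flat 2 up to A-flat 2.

D to A spans five letter names (D-E-F-G-A) — that makes it a fifth of some quality.
Counting semitones, Db2→Ab2 is 7, which is the perfect fifth.

perfect fifth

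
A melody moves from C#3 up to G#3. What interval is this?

C to G spans five letter names (C-D-E-F-G): a fifth.
Counting semitones, C#3→G#3 is 7, which is the perfect fifth.

P5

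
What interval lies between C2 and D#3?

augmented ninth

C to D spans two letter names (C-D), plus an octave: a ninth.
C2 to D#3 spans 15 semitones — one semitone wider than the major ninth (14) — giving an augmented ninth.
(Equivalently, a compound augmented second: an augmented second plus an octave.)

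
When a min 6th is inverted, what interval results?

major 3rd

Inverted interval numbers add to nine, so a sixth pairs with a third (6 + 3 = 9).
Quality inverts too: minor becomes major. That makes the inversion a major third.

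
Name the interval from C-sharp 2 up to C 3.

C to C is the same letter name, plus an octave, so the interval is some kind of octave.
The perfect octave is 12 semitones; here we have 11, one semitone narrower: diminished.

diminished octave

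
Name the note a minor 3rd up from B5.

Three letter names up from B: D.
Moving 3 semitones up from B5 (the size of a minor third) reaches D6.

D6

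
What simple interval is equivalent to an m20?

minor 6th

Each octave removed subtracts seven from the number: 20 − 14 = 6.
That makes a minor twentieth a compound minor sixth — 2 octaves plus a minor sixth.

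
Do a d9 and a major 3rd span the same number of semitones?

No

A diminished ninth spans 12 semitones; a major third spans 4 semitones. They differ by 8.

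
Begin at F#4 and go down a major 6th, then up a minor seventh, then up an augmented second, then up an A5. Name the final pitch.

Down a major sixth from F#4: A3 (9 semitones down).
A minor seventh up from A3 is G4.
G4 up an augmented second → A#4 (3 semitones).
A#4 up an augmented fifth → E##5 (8 semitones).

E##5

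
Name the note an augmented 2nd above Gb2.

Counting two letter names up from G lands on A.
An augmented second is 3 semitones; 3 semitones up from Gb2 gives A2.

A2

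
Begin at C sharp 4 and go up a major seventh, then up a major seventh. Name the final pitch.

A double-sharp 5

Up a major seventh from C#4: B#4 (11 semitones up).
Up a major seventh from B#4: A##5 (11 semitones up).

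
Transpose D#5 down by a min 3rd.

The third takes the letter from D down to B.
A minor third is 3 semitones; 3 semitones down from D#5 gives B#4.

B#4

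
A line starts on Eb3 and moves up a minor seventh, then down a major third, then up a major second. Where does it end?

Cb4

A minor seventh up from Eb3 is Db4.
Db4 down a major third → Bbb3 (4 semitones).
Up a major second from Bbb3: Cb4 (2 semitones up).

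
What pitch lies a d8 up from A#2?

A3

An octave keeps the letter name A, an octave up from A.
A diminished octave is 11 semitones; 11 semitones up from A#2 gives A3.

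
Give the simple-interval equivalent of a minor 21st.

m7

Each octave removed subtracts seven from the number: 21 − 14 = 7.
That makes a minor twenty-first a compound minor seventh — 2 octaves plus a minor seventh.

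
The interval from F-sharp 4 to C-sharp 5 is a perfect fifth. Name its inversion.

perfect fourth

Inverted interval numbers add to nine, so a fifth pairs with a fourth (5 + 4 = 9).
Quality inverts too: perfect stays perfect. That makes the inversion a perfect fourth.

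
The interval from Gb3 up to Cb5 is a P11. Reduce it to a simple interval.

Take out an octave (7 from the number): 11 − 7 = 4.
That makes a perfect eleventh a compound perfect fourth — an octave plus a perfect fourth.

P4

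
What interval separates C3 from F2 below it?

Descending from C3 to F2 is the same interval as ascending F2 to C3.
F to C spans five letter names (F-G-A-B-C) — that makes it a fifth of some quality.
The perfect fifth spans 7 semitones, and F2 to C3 is exactly 7 semitones — so this is a perfect fifth.

P5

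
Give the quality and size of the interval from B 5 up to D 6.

B to D spans three letter names (B-C-D) — that makes it a third of some quality.
A major third would be 4 semitones, but B5 to D6 is 3 — one semitone narrower, making it a minor third.

minor third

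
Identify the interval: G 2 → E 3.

G to E spans six letter names (G-A-B-C-D-E) — that makes it a sixth of some quality.
Counting semitones, G2→E3 is 9, which is the major sixth.

major sixth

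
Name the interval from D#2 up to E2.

D to E spans two letter names (D-E), so the interval is some kind of second.
A major second would be 2 semitones, but D#2 to E2 is 1 — one semitone narrower, making it a minor second.

minor second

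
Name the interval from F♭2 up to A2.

F to A spans three letter names (F-G-A), so the interval is some kind of third.
The major third is 4 semitones; here we have 5, one semitone wider: augmented.

augmented third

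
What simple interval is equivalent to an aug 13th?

Each octave removed subtracts seven from the number: 13 − 7 = 6.
That makes an augmented thirteenth a compound augmented sixth — an octave plus an augmented sixth.

augmented sixth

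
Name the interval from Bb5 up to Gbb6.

d6

B to G spans six letter names (B-C-D-E-F-G) — that makes it a sixth of some quality.
Bb5 to Gbb6 spans 7 semitones — two semitones narrower than the major sixth (9) — giving a diminished sixth.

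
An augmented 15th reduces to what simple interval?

Each octave removed subtracts seven from the number: 15 − 7 = 8.
Quality carries through unchanged, so the simple form is an augmented octave.

A8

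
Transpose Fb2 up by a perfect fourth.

Four letter names up from F: B.
A perfect fourth is 5 semitones; 5 semitones up from Fb2 gives Bbb2.

Bbb2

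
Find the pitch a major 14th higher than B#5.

Counting seven letter names plus an octave up from B lands on A.
A major fourteenth is 23 semitones; 23 semitones up from B#5 gives A##7.

A##7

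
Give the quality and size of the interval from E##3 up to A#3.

E to A spans four letter names (E-F-G-A), so the interval is some kind of fourth.
A perfect fourth would be 5 semitones; E##3 to A#3 is 4, one semitone narrower, so the interval is diminished.

d4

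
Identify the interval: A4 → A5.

A to A is the same letter name, plus an octave: an octave.
A4 to A5 is 12 semitones, matching the perfect octave exactly, so the quality is perfect.

perfect octave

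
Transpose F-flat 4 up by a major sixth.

D-flat 5

Counting six letter names up from F lands on D.
A major sixth is 9 semitones; 9 semitones up from Fb4 gives Db5.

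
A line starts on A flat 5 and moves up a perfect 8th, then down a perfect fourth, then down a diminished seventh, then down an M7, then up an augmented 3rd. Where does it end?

Ab5 up a perfect octave → Ab6 (12 semitones).
Ab6 down a perfect fourth → Eb6 (5 semitones).
A diminished seventh down from Eb6 is F#5.
A major seventh down from F#5 is G4.
An augmented third up from G4 is B#4.

B sharp 4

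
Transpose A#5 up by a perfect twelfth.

E#7

The twelfth's letter: A up five letter names plus an octave → E.
A perfect twelfth is 19 semitones; 19 semitones up from A#5 gives E#7.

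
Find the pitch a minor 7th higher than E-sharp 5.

D-sharp 6

Seven letter names up from E: D.
Moving 10 semitones up from E#5 (the size of a minor seventh) reaches D#6.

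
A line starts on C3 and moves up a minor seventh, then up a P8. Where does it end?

C3 up a minor seventh → Bb3 (10 semitones).
Bb3 up a perfect octave → Bb4 (12 semitones).

Bb4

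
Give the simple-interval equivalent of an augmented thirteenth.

Each octave removed subtracts seven from the number: 13 − 7 = 6.
Quality carries through unchanged, so the simple form is an augmented sixth.

augmented sixth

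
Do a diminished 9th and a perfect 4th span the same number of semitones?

No

A diminished ninth spans 12 semitones; a perfect fourth spans 5 semitones. They differ by 7.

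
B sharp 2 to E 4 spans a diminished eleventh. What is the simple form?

Each octave removed subtracts seven from the number: 11 − 7 = 4.
That makes a diminished eleventh a compound diminished fourth — an octave plus a diminished fourth.

diminished fourth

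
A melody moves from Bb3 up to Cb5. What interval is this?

minor ninth

B to C spans two letter names (B-C), plus an octave — that makes it a ninth of some quality.
Bb3 to Cb5 is 13 semitones, a half step short of the major ninth (14), so this is minor.
(Equivalently, a compound minor second: a minor second plus an octave.)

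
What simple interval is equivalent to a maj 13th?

major 6th

Each octave removed subtracts seven from the number: 13 − 7 = 6.
So a major thirteenth is an octave plus a major sixth. The quality is unchanged.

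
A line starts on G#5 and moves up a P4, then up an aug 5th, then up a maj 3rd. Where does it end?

A perfect fourth up from G#5 is C#6.
Up an augmented fifth from C#6: G##6 (8 semitones up).
Up a major third from G##6: B##6 (4 semitones up).

B##6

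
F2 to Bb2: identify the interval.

P4

F to B spans four letter names (F-G-A-B): a fourth.
Counting semitones, F2→Bb2 is 5, which is the perfect fourth.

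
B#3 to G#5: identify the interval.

B to G spans six letter names (B-C-D-E-F-G), plus an octave, so the interval is some kind of thirteenth.
B#3 to G#5 is 20 semitones, a half step short of the major thirteenth (21), so this is minor.
(Equivalently, a compound minor sixth: a minor sixth plus an octave.)

minor thirteenth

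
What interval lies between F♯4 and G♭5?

F to G spans two letter names (F-G), plus an octave, so the interval is some kind of ninth.
A major ninth would be 14 semitones; F#4 to Gb5 is 12, two semitones narrower, so the interval is diminished.

diminished 9th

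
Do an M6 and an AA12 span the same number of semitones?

No

A major sixth spans 9 semitones; a doubly augmented twelfth spans 21 semitones. They differ by 12.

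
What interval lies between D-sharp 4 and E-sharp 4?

major second

D to E spans two letter names (D-E): a second.
Counting semitones, D#4→E#4 is 2, which is the major second.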